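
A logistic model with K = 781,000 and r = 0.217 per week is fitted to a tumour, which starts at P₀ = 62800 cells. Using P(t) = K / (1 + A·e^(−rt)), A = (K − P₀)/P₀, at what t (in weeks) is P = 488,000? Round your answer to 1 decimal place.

A = (781000 − 62800)/62800 = 11.43631
488000 = 781000/(1 + 11.43631·e^(−0.217t)) → 1 + 11.43631·e^(−0.217t) = 1.60041
e^(−0.217t) = 0.0525 → t = ln(19.0475)/0.217 = 2.94694/0.217

t ≈ 13.6 weeks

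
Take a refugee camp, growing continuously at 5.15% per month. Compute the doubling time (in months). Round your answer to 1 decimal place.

doubling time = ln(2) / |r| = 0.69315 / 0.0515

doubling time ≈ 13.5 months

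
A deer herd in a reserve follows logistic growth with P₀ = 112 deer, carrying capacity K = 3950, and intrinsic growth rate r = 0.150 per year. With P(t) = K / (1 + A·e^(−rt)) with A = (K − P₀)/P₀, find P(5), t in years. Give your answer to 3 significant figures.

A = (3950 − 112)/112 = 34.26786
P(5) = 3950 / (1 + 34.26786·e^(−0.15·5)) = 3950 / (1 + 34.26786·0.472367)
= 3950 / 17.18699 ≈ 229.83

≈ 230 deer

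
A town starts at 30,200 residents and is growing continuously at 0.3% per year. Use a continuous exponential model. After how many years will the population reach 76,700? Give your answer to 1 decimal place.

t ≈ 310.7 years

76700 = 30200 · e^(0.003·t)
t = ln(76700/30200) / 0.003 = ln(2.53974) / 0.003 = 0.93206 / 0.003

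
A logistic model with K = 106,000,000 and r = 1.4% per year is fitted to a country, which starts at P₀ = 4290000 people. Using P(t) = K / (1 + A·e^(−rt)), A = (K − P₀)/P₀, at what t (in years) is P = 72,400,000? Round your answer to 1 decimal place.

A = (106000000 − 4290000)/4290000 = 23.70862
72400000 = 106000000/(1 + 23.70862·e^(−0.014t)) → 1 + 23.70862·e^(−0.014t) = 1.46409
e^(−0.014t) = 0.019575 → t = ln(51.08644)/0.014 = 3.93352/0.014

t ≈ 281.0 years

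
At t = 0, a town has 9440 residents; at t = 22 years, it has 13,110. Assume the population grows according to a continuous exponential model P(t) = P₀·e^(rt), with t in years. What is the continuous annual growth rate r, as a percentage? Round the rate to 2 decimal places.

13110 = 9440 · e^(r·22)
e^(22r) = 13110/9440 = 1.38877
r = ln(1.38877) / 22 = 0.32842 / 22

r ≈ 1.49% per year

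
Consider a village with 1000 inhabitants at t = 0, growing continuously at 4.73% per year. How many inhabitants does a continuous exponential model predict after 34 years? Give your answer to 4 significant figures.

P(34) = 1000 · e^(0.0473·34) = 1000 · e^(1.6082)
= 1000 · 4.99381 ≈ 4993.81

≈ 4,994 inhabitants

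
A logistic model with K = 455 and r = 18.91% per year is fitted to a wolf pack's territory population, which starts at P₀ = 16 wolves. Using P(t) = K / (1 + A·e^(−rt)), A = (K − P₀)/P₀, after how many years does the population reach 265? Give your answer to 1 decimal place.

A = (455 − 16)/16 = 27.4375
265 = 455/(1 + 27.4375·e^(−0.1891t)) → 1 + 27.4375·e^(−0.1891t) = 1.71698
e^(−0.1891t) = 0.026131 → t = ln(38.26809)/0.1891 = 3.64462/0.1891

t ≈ 19.3 years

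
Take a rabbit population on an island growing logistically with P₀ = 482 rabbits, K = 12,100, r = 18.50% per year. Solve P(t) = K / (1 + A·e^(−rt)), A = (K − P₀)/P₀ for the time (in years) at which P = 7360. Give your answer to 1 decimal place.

t ≈ 19.6 years

A = (12100 − 482)/482 = 24.10373
7360 = 12100/(1 + 24.10373·e^(−0.185t)) → 1 + 24.10373·e^(−0.185t) = 1.64402
e^(−0.185t) = 0.026719 → t = ln(37.4269)/0.185 = 3.62239/0.185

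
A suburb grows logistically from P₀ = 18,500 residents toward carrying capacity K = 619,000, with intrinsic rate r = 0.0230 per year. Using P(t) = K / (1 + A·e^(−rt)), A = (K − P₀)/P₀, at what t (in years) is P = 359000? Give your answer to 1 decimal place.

A = (619000 − 18500)/18500 = 32.45946
359000 = 619000/(1 + 32.45946·e^(−0.023t)) → 1 + 32.45946·e^(−0.023t) = 1.72423
e^(−0.023t) = 0.022312 → t = ln(44.81902)/0.023 = 3.80263/0.023

t ≈ 165.3 years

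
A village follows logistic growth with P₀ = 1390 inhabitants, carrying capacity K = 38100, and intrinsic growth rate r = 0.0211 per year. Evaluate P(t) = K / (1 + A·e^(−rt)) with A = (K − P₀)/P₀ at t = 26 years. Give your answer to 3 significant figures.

A = (38100 − 1390)/1390 = 26.41007
P(26) = 38100 / (1 + 26.41007·e^(−0.0211·26)) = 38100 / (1 + 26.41007·0.577758)
= 38100 / 16.25863 ≈ 2343.37

≈ 2,340 inhabitants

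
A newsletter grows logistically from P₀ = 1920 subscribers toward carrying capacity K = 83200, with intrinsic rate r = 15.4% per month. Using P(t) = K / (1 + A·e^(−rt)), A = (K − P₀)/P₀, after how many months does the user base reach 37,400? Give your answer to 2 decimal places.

t ≈ 23.01 months

A = (83200 − 1920)/1920 = 42.33333
37400 = 83200/(1 + 42.33333·e^(−0.154t)) → 1 + 42.33333·e^(−0.154t) = 2.2246
e^(−0.154t) = 0.028928 → t = ln(34.56914)/0.154 = 3.54296/0.154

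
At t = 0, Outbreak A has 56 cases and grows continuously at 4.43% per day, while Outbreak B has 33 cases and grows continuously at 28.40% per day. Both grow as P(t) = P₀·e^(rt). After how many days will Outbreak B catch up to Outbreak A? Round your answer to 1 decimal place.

56·e^(0.0443t) = 33·e^(0.284t)
56/33 = e^((0.284 − 0.0443)t) → ln(1.69697) = 0.2397·t
t = 0.52884 / 0.2397

t ≈ 2.2 days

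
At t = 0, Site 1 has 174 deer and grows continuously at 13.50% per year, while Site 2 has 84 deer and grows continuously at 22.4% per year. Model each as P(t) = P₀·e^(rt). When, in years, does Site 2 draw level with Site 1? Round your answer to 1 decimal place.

174·e^(0.135t) = 84·e^(0.224t)
174/84 = e^((0.224 − 0.135)t) → ln(2.07143) = 0.089·t
t = 0.72824 / 0.089

t ≈ 8.2 years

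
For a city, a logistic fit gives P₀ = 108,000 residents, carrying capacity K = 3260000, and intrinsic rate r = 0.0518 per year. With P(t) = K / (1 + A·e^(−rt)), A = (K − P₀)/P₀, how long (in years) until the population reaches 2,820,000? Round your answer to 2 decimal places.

t ≈ 100.99 years

A = (3260000 − 108000)/108000 = 29.18519
2820000 = 3260000/(1 + 29.18519·e^(−0.0518t)) → 1 + 29.18519·e^(−0.0518t) = 1.15603
e^(−0.0518t) = 0.005346 → t = ln(187.05051)/0.0518 = 5.23138/0.0518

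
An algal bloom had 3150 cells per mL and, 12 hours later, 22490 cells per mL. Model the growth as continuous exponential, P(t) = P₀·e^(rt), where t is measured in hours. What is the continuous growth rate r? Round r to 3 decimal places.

r ≈ 0.164 per hour

22490 = 3150 · e^(r·12)
e^(12r) = 22490/3150 = 7.13968
r = ln(7.13968) / 12 = 1.96567 / 12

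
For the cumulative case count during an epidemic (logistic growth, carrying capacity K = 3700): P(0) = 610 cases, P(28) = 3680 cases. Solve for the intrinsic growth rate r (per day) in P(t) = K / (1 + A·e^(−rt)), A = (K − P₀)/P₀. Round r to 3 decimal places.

A = (3700 − 610)/610 = 5.06557
3680 = 3700/(1 + 5.06557·e^(−r·28)) → e^(−28r) = (1.00543 − 1)/5.06557 = 0.001073
r = −ln(0.001073)/28 = 6.8374/28

r ≈ 0.244 per day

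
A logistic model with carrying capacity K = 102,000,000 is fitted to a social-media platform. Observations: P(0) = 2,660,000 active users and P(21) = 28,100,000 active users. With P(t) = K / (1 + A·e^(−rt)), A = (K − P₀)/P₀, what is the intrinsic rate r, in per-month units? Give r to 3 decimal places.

A = (102000000 − 2660000)/2660000 = 37.34586
28100000 = 102000000/(1 + 37.34586·e^(−r·21)) → e^(−21r) = (3.62989 − 1)/37.34586 = 0.07042
r = −ln(0.07042)/21 = 2.65328/21

r ≈ 0.126 per month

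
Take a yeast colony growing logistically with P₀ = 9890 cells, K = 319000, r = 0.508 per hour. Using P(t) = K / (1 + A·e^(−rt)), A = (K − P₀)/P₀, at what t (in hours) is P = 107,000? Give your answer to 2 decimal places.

t ≈ 5.43 hours

A = (319000 − 9890)/9890 = 31.2548
107000 = 319000/(1 + 31.2548·e^(−0.508t)) → 1 + 31.2548·e^(−0.508t) = 2.98131
e^(−0.508t) = 0.063392 → t = ln(15.77483)/0.508 = 2.75842/0.508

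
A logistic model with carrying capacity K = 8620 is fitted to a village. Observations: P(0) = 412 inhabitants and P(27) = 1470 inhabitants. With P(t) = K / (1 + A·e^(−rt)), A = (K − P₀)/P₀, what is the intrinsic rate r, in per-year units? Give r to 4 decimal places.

A = (8620 − 412)/412 = 19.92233
1470 = 8620/(1 + 19.92233·e^(−r·27)) → e^(−27r) = (5.86395 − 1)/19.92233 = 0.244145
r = −ln(0.244145)/27 = 1.40999/27

r ≈ 0.0522 per year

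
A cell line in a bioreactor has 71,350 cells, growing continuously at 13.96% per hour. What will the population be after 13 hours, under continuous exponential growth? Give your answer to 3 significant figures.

≈ 438,000 cells

P(13) = 71350 · e^(0.1396·13) = 71350 · e^(1.8148)
= 71350 · 6.13985 ≈ 438078.16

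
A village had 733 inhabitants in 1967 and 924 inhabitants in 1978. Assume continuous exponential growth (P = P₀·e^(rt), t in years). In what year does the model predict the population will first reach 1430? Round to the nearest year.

year 1999

r = ln(924/733) / 11 = 0.23157/11 ≈ 0.021051 per year
t = ln(1430/733) / r = 0.66828/0.021051 ≈ 31.75 years after 1967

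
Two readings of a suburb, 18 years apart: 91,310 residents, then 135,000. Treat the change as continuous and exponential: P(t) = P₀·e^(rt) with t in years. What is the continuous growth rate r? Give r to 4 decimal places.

135000 = 91310 · e^(r·18)
e^(18r) = 135000/91310 = 1.47848
r = ln(1.47848) / 18 = 0.39101 / 18

r ≈ 0.0217 per year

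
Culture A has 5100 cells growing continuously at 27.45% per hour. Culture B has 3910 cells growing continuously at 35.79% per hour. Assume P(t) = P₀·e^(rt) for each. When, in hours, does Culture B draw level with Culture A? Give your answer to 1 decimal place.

t ≈ 3.2 hours

5100·e^(0.2745t) = 3910·e^(0.3579t)
5100/3910 = e^((0.3579 − 0.2745)t) → ln(1.30435) = 0.0834·t
t = 0.2657 / 0.0834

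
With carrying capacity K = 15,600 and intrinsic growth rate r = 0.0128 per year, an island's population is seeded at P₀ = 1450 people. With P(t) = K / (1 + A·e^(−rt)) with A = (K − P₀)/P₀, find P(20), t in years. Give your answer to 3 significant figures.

≈ 1,820 people

A = (15600 − 1450)/1450 = 9.75862
P(20) = 15600 / (1 + 9.75862·e^(−0.0128·20)) = 15600 / (1 + 9.75862·0.774142)
= 15600 / 8.55456 ≈ 1823.59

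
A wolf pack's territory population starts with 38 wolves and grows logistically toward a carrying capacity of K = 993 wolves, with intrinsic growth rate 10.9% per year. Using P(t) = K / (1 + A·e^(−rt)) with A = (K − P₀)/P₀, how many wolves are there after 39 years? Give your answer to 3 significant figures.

A = (993 − 38)/38 = 25.13158
P(39) = 993 / (1 + 25.13158·e^(−0.109·39)) = 993 / (1 + 25.13158·0.01425)
= 993 / 1.35812 ≈ 731.16

≈ 731 wolves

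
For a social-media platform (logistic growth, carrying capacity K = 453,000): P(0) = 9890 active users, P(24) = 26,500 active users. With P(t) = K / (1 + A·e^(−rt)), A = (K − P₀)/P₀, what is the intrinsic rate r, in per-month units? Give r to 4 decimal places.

r ≈ 0.0427 per month

A = (453000 − 9890)/9890 = 44.80384
26500 = 453000/(1 + 44.80384·e^(−r·24)) → e^(−24r) = (17.09434 − 1)/44.80384 = 0.359218
r = −ln(0.359218)/24 = 1.02383/24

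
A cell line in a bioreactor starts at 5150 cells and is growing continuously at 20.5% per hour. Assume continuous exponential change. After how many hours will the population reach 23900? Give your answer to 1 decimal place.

t ≈ 7.5 hours

23900 = 5150 · e^(0.205·t)
t = ln(23900/5150) / 0.205 = ln(4.64078) / 0.205 = 1.53488 / 0.205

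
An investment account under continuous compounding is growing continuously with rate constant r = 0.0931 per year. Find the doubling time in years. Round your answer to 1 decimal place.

doubling time ≈ 7.4 years

doubling time = ln(2) / |r| = 0.69315 / 0.0931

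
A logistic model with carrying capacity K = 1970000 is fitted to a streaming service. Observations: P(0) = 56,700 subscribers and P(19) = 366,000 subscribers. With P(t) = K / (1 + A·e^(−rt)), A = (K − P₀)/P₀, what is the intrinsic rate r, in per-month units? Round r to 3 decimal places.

r ≈ 0.107 per month

A = (1970000 − 56700)/56700 = 33.74427
366000 = 1970000/(1 + 33.74427·e^(−r·19)) → e^(−19r) = (5.38251 − 1)/33.74427 = 0.129874
r = −ln(0.129874)/19 = 2.04119/19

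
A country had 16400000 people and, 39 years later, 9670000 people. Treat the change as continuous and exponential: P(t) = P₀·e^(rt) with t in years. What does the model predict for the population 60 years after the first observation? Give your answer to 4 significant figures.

r = ln(9670000/16400000) / 39 ≈ -0.013545 per year
P(60) = 16400000 · e^(-0.013545·60) = 16400000 · 0.44366 ≈ 7276022.64

≈ 7,276,000 people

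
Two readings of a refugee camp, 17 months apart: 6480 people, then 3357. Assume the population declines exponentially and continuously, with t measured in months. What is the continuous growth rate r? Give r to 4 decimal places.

3357 = 6480 · e^(r·17)
e^(17r) = 3357/6480 = 0.51806
r = ln(0.51806) / 17 = -0.65767 / 17

r ≈ -0.0387 per month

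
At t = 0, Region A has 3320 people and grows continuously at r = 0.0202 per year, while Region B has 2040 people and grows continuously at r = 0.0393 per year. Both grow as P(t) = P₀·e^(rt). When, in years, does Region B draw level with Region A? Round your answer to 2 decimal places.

3320·e^(0.0202t) = 2040·e^(0.0393t)
3320/2040 = e^((0.0393 − 0.0202)t) → ln(1.62745) = 0.0191·t
t = 0.48701 / 0.0191

t ≈ 25.50 years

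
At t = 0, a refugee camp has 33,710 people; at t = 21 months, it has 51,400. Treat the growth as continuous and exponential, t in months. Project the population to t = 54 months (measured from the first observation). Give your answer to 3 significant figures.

r = ln(51400/33710) / 21 ≈ 0.020088 per month
P(54) = 33710 · e^(0.020088·54) = 33710 · 2.95867 ≈ 99736.86

≈ 99,700 people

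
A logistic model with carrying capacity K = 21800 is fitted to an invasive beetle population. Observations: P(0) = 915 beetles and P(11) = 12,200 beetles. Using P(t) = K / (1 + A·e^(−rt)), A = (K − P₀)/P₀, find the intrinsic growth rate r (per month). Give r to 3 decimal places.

r ≈ 0.306 per month

A = (21800 − 915)/915 = 22.82514
12200 = 21800/(1 + 22.82514·e^(−r·11)) → e^(−11r) = (1.78689 − 1)/22.82514 = 0.034475
r = −ln(0.034475)/11 = 3.36754/11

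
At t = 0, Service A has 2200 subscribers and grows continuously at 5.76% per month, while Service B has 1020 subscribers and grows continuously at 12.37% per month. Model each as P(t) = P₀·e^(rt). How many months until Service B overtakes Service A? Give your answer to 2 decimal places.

t ≈ 11.63 months

2200·e^(0.0576t) = 1020·e^(0.1237t)
2200/1020 = e^((0.1237 − 0.0576)t) → ln(2.15686) = 0.0661·t
t = 0.76865 / 0.0661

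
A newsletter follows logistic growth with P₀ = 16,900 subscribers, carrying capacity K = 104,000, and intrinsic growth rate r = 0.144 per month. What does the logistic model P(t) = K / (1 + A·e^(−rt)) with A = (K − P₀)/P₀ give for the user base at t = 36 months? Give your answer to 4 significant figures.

≈ 101,100 subscribers

A = (104000 − 16900)/16900 = 5.15385
P(36) = 104000 / (1 + 5.15385·e^(−0.144·36)) = 104000 / (1 + 5.15385·0.005606)
= 104000 / 1.02889 ≈ 101079.8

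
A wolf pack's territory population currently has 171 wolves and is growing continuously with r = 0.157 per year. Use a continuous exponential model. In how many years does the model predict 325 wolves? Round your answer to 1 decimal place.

t ≈ 4.1 years

325 = 171 · e^(0.157·t)
t = ln(325/171) / 0.157 = ln(1.90058) / 0.157 = 0.64216 / 0.157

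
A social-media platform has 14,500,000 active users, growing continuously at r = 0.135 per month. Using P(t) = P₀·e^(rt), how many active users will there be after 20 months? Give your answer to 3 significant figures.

P(20) = 14500000 · e^(0.135·20) = 14500000 · e^(2.7)
= 14500000 · 14.87973 ≈ 215756110.01

≈ 216,000,000 active users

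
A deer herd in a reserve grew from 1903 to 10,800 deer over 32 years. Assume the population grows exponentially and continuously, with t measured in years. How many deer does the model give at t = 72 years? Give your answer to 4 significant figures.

≈ 94,600 deer

r = ln(10800/1903) / 32 ≈ 0.054254 per year
P(72) = 1903 · e^(0.054254·72) = 1903 · 49.71257 ≈ 94603.01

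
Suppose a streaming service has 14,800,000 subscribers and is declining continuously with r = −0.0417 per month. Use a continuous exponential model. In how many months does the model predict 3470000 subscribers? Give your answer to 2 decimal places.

3470000 = 14800000 · e^(-0.0417·t)
t = ln(3470000/14800000) / -0.0417 = ln(0.23446) / -0.0417 = -1.45047 / -0.0417

t ≈ 34.78 months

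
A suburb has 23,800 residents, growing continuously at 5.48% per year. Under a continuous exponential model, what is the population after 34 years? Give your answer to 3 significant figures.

P(34) = 23800 · e^(0.0548·34) = 23800 · e^(1.8632)
= 23800 · 6.44433 ≈ 153374.95

≈ 153,000 residents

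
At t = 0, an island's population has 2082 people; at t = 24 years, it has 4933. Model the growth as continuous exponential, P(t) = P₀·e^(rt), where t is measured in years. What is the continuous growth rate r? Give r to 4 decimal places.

r ≈ 0.0359 per year

4933 = 2082 · e^(r·24)
e^(24r) = 4933/2082 = 2.36936
r = ln(2.36936) / 24 = 0.86262 / 24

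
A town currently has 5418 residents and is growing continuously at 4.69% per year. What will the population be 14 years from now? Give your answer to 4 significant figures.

≈ 10,450 residents

P(14) = 5418 · e^(0.0469·14) = 5418 · e^(0.6566)
= 5418 · 1.92823 ≈ 10447.12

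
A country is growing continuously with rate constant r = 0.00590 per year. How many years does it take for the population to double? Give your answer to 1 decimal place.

doubling time ≈ 117.5 years

doubling time = ln(2) / |r| = 0.69315 / 0.0059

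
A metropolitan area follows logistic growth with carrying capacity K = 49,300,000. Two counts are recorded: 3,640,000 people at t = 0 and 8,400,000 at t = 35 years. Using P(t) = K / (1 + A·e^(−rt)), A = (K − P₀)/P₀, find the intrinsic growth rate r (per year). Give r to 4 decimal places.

r ≈ 0.0270 per year

A = (49300000 − 3640000)/3640000 = 12.54396
8400000 = 49300000/(1 + 12.54396·e^(−r·35)) → e^(−35r) = (5.86905 − 1)/12.54396 = 0.388159
r = −ln(0.388159)/35 = 0.94634/35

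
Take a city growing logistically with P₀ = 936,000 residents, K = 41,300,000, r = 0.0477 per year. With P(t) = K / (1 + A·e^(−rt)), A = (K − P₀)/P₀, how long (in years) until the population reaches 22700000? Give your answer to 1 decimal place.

A = (41300000 − 936000)/936000 = 43.12393
22700000 = 41300000/(1 + 43.12393·e^(−0.0477t)) → 1 + 43.12393·e^(−0.0477t) = 1.81938
e^(−0.0477t) = 0.019001 → t = ln(52.62974)/0.0477 = 3.96328/0.0477

t ≈ 83.1 years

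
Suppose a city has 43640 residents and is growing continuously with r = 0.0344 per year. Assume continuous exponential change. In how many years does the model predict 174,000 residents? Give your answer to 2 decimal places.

t ≈ 40.21 years

174000 = 43640 · e^(0.0344·t)
t = ln(174000/43640) / 0.0344 = ln(3.98717) / 0.0344 = 1.38308 / 0.0344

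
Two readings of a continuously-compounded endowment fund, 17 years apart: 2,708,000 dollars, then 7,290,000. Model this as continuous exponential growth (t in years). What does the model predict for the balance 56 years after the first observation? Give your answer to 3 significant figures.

r = ln(7290000/2708000) / 17 ≈ 0.058253 per year
P(56) = 2708000 · e^(0.058253·56) = 2708000 · 26.1054 ≈ 70693429.33

≈ 70,700,000 dollars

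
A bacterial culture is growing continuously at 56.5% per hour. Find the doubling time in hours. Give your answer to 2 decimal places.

doubling time ≈ 1.23 hours

doubling time = ln(2) / |r| = 0.69315 / 0.565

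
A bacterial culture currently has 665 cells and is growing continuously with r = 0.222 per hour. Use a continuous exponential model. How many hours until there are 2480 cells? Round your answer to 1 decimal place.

t ≈ 5.9 hours

2480 = 665 · e^(0.222·t)
t = ln(2480/665) / 0.222 = ln(3.72932) / 0.222 = 1.31623 / 0.222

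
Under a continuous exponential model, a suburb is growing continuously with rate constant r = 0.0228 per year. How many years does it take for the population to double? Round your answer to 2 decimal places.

doubling time = ln(2) / |r| = 0.69315 / 0.0228

doubling time ≈ 30.40 years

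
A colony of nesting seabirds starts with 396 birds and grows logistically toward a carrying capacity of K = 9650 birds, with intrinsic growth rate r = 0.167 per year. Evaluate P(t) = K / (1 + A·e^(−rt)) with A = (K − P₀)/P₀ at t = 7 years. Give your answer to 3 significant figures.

A = (9650 − 396)/396 = 23.36869
P(7) = 9650 / (1 + 23.36869·e^(−0.167·7)) = 9650 / (1 + 23.36869·0.310677)
= 9650 / 8.26012 ≈ 1168.26

≈ 1,170 birds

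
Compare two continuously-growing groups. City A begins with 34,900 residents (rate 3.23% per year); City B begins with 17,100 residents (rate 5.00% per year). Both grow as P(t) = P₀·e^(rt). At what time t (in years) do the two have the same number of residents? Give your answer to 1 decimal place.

34900·e^(0.0323t) = 17100·e^(0.05t)
34900/17100 = e^((0.05 − 0.0323)t) → ln(2.04094) = 0.0177·t
t = 0.71341 / 0.0177

t ≈ 40.3 years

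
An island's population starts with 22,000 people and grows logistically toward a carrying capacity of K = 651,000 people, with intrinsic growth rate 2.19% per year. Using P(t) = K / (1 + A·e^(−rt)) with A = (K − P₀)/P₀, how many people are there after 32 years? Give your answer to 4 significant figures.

A = (651000 − 22000)/22000 = 28.59091
P(32) = 651000 / (1 + 28.59091·e^(−0.0219·32)) = 651000 / (1 + 28.59091·0.496188)
= 651000 / 15.18647 ≈ 42867.1

≈ 42,870 people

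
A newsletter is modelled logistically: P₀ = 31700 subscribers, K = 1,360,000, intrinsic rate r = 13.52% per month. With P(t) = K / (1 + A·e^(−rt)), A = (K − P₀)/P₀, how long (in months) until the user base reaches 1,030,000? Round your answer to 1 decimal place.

A = (1360000 − 31700)/31700 = 41.90221
1030000 = 1360000/(1 + 41.90221·e^(−0.1352t)) → 1 + 41.90221·e^(−0.1352t) = 1.32039
e^(−0.1352t) = 0.007646 → t = ln(130.78568)/0.1352 = 4.87356/0.1352

t ≈ 36.0 months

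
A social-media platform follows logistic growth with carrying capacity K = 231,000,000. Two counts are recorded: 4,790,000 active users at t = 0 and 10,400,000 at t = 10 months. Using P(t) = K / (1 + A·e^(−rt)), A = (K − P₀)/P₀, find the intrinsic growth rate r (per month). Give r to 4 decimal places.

A = (231000000 − 4790000)/4790000 = 47.22547
10400000 = 231000000/(1 + 47.22547·e^(−r·10)) → e^(−10r) = (22.21154 − 1)/47.22547 = 0.449155
r = −ln(0.449155)/10 = 0.80039/10

r ≈ 0.0800 per month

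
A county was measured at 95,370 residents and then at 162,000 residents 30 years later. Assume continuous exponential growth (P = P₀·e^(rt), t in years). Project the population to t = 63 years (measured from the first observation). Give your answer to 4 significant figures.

r = ln(162000/95370) / 30 ≈ 0.017661 per year
P(63) = 95370 · e^(0.017661·63) = 95370 · 3.0424 ≈ 290154.01

≈ 290,200 residents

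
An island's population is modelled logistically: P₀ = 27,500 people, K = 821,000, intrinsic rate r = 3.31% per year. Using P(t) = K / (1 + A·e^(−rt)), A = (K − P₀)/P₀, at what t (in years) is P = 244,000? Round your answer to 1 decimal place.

t ≈ 75.6 years

A = (821000 − 27500)/27500 = 28.85455
244000 = 821000/(1 + 28.85455·e^(−0.0331t)) → 1 + 28.85455·e^(−0.0331t) = 3.36475
e^(−0.0331t) = 0.081954 → t = ln(12.20192)/0.0331 = 2.50159/0.0331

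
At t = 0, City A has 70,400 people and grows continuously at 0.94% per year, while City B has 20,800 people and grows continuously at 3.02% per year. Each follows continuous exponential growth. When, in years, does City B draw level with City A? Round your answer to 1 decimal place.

t ≈ 58.6 years

70400·e^(0.0094t) = 20800·e^(0.0302t)
70400/20800 = e^((0.0302 − 0.0094)t) → ln(3.38462) = 0.0208·t
t = 1.21924 / 0.0208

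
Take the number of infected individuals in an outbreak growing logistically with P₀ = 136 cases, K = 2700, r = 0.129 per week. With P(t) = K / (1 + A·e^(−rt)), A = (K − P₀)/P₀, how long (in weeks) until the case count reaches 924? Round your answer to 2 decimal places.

t ≈ 17.70 weeks

A = (2700 − 136)/136 = 18.85294
924 = 2700/(1 + 18.85294·e^(−0.129t)) → 1 + 18.85294·e^(−0.129t) = 2.92208
e^(−0.129t) = 0.101951 → t = ln(9.80862)/0.129 = 2.28326/0.129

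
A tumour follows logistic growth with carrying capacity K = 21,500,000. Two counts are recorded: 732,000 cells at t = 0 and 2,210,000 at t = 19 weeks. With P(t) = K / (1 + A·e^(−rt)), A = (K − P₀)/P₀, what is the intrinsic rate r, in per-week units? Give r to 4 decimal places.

A = (21500000 − 732000)/732000 = 28.37158
2210000 = 21500000/(1 + 28.37158·e^(−r·19)) → e^(−19r) = (9.72851 − 1)/28.37158 = 0.30765
r = −ln(0.30765)/19 = 1.17879/19

r ≈ 0.0620 per week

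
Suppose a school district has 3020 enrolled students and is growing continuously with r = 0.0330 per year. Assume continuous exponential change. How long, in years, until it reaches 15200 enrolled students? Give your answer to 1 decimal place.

15200 = 3020 · e^(0.033·t)
t = ln(15200/3020) / 0.033 = ln(5.03311) / 0.033 = 1.61604 / 0.033

t ≈ 49.0 years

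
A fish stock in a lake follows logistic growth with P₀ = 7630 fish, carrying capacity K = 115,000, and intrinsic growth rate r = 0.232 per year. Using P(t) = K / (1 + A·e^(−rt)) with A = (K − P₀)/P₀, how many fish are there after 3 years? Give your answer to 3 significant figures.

≈ 14,300 fish

A = (115000 − 7630)/7630 = 14.07208
P(3) = 115000 / (1 + 14.07208·e^(−0.232·3)) = 115000 / (1 + 14.07208·0.498576)
= 115000 / 8.016 ≈ 14346.31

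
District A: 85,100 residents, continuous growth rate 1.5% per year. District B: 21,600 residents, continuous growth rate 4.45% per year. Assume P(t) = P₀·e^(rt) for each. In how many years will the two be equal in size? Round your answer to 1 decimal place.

t ≈ 46.5 years

85100·e^(0.015t) = 21600·e^(0.0445t)
85100/21600 = e^((0.0445 − 0.015)t) → ln(3.93981) = 0.0295·t
t = 1.37113 / 0.0295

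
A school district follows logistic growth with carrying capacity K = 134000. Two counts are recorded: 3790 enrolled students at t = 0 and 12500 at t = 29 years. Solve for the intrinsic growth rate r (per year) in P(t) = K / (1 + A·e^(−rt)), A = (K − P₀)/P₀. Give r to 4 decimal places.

A = (134000 − 3790)/3790 = 34.3562
12500 = 134000/(1 + 34.3562·e^(−r·29)) → e^(−29r) = (10.72 − 1)/34.3562 = 0.282918
r = −ln(0.282918)/29 = 1.2626/29

r ≈ 0.0435 per year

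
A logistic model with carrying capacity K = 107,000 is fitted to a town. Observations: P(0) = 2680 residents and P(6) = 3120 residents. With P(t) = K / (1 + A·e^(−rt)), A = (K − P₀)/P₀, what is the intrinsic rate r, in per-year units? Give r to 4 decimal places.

A = (107000 − 2680)/2680 = 38.92537
3120 = 107000/(1 + 38.92537·e^(−r·6)) → e^(−6r) = (34.29487 − 1)/38.92537 = 0.855351
r = −ln(0.855351)/6 = 0.15624/6

r ≈ 0.0260 per year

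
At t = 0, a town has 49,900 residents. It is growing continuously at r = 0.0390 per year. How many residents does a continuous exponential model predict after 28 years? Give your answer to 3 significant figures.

≈ 149,000 residents

P(28) = 49900 · e^(0.039·28) = 49900 · e^(1.092)
= 49900 · 2.98023 ≈ 148713.41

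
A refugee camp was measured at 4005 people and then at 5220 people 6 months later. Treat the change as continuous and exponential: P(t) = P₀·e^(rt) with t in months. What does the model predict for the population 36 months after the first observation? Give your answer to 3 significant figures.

r = ln(5220/4005) / 6 ≈ 0.044159 per month
P(36) = 4005 · e^(0.044159·36) = 4005 · 4.90239 ≈ 19634.07

≈ 19,600 people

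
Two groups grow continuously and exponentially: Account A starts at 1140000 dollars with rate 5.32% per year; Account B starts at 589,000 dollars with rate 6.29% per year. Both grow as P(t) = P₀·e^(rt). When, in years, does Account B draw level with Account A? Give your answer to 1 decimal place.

t ≈ 68.1 years

1140000·e^(0.0532t) = 589000·e^(0.0629t)
1140000/589000 = e^((0.0629 − 0.0532)t) → ln(1.93548) = 0.0097·t
t = 0.66036 / 0.0097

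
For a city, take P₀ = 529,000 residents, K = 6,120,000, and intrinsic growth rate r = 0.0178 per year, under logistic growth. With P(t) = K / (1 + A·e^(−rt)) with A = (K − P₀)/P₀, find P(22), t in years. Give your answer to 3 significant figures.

A = (6120000 − 529000)/529000 = 10.569
P(22) = 6120000 / (1 + 10.569·e^(−0.0178·22)) = 6120000 / (1 + 10.569·0.675974)
= 6120000 / 8.14437 ≈ 751439.09

≈ 751,000 residents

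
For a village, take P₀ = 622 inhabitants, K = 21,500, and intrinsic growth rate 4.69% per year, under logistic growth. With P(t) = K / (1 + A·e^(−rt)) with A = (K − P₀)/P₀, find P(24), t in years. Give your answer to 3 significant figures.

≈ 1,810 inhabitants

A = (21500 − 622)/622 = 33.56592
P(24) = 21500 / (1 + 33.56592·e^(−0.0469·24)) = 21500 / (1 + 33.56592·0.324458)
= 21500 / 11.89072 ≈ 1808.13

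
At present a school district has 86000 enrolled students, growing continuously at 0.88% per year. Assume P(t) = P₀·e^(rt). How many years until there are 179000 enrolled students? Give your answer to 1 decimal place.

179000 = 86000 · e^(0.0088·t)
t = ln(179000/86000) / 0.0088 = ln(2.0814) / 0.0088 = 0.73304 / 0.0088

t ≈ 83.3 years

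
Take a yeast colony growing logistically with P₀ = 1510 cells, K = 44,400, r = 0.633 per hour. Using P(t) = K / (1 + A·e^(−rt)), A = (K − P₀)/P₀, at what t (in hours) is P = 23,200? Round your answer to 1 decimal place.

A = (44400 − 1510)/1510 = 28.40397
23200 = 44400/(1 + 28.40397·e^(−0.633t)) → 1 + 28.40397·e^(−0.633t) = 1.91379
e^(−0.633t) = 0.032171 → t = ln(31.08359)/0.633 = 3.43668/0.633

t ≈ 5.4 hours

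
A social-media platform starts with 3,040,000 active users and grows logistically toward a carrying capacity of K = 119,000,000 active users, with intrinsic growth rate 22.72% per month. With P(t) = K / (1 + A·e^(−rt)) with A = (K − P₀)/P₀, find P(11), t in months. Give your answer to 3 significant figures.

≈ 28,800,000 active users

A = (119000000 − 3040000)/3040000 = 38.14474
P(11) = 119000000 / (1 + 38.14474·e^(−0.2272·11)) = 119000000 / (1 + 38.14474·0.082151)
= 119000000 / 4.13362 ≈ 28788349.92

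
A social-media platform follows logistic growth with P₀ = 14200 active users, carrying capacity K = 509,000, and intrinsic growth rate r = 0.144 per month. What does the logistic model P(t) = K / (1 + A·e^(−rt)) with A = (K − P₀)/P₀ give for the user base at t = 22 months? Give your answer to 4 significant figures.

A = (509000 − 14200)/14200 = 34.84507
P(22) = 509000 / (1 + 34.84507·e^(−0.144·22)) = 509000 / (1 + 34.84507·0.042088)
= 509000 / 2.46655 ≈ 206361.24

≈ 206,400 active users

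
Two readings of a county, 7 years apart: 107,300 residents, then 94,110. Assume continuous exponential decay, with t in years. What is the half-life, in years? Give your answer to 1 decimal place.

half-life ≈ 37.0 years

r = ln(94110/107300) / 7 = ln(0.87707) / 7 ≈ -0.018738 per year
half-life = ln 2 / |r| = 0.69315 / 0.018738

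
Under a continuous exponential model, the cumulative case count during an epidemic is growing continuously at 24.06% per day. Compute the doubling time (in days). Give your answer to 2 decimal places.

doubling time ≈ 2.88 days

doubling time = ln(2) / |r| = 0.69315 / 0.2406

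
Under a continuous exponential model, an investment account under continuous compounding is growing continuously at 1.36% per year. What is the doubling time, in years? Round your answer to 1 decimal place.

doubling time ≈ 51.0 years

doubling time = ln(2) / |r| = 0.69315 / 0.0136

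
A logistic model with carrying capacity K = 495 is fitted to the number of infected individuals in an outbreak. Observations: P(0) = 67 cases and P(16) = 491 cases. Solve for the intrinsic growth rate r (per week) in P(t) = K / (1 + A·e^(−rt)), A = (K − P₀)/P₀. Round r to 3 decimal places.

A = (495 − 67)/67 = 6.38806
491 = 495/(1 + 6.38806·e^(−r·16)) → e^(−16r) = (1.00815 − 1)/6.38806 = 0.001275
r = −ln(0.001275)/16 = 6.66458/16

r ≈ 0.417 per week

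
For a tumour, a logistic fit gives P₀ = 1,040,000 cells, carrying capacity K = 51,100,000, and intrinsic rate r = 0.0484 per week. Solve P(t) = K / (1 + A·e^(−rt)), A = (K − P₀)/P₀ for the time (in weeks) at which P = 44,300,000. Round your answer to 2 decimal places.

A = (51100000 − 1040000)/1040000 = 48.13462
44300000 = 51100000/(1 + 48.13462·e^(−0.0484t)) → 1 + 48.13462·e^(−0.0484t) = 1.1535
e^(−0.0484t) = 0.003189 → t = ln(313.58286)/0.0484 = 5.74806/0.0484

t ≈ 118.76 weeks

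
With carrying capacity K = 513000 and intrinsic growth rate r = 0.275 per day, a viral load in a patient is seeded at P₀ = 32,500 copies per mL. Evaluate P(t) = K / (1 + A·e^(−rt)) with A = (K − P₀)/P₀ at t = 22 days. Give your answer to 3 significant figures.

A = (513000 − 32500)/32500 = 14.78462
P(22) = 513000 / (1 + 14.78462·e^(−0.275·22)) = 513000 / (1 + 14.78462·0.002358)
= 513000 / 1.03486 ≈ 495719.19

≈ 496,000 copies per mL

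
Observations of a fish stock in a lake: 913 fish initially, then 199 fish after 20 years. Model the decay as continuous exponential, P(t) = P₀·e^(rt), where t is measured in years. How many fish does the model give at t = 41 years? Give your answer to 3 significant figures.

r = ln(199/913) / 20 ≈ -0.076172 per year
P(41) = 913 · e^(-0.076172·41) = 913 · 0.04402 ≈ 40.19

≈ 40.2 fish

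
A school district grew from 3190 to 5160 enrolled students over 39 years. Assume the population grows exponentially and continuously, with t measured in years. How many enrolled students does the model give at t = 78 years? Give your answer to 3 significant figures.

≈ 8,350 enrolled students

r = ln(5160/3190) / 39 ≈ 0.012331 per year
P(78) = 3190 · e^(0.012331·78) = 3190 · 2.61648 ≈ 8346.58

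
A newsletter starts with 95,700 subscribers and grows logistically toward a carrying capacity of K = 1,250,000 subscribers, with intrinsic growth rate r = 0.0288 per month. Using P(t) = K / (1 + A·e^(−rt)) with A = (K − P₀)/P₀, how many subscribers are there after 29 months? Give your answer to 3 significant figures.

A = (1250000 − 95700)/95700 = 12.06165
P(29) = 1250000 / (1 + 12.06165·e^(−0.0288·29)) = 1250000 / (1 + 12.06165·0.433788)
= 1250000 / 6.2322 ≈ 200571.35

≈ 201,000 subscribers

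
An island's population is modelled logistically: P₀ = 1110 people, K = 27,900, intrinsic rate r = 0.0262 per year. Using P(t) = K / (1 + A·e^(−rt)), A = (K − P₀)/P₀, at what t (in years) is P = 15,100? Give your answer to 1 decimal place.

A = (27900 − 1110)/1110 = 24.13514
15100 = 27900/(1 + 24.13514·e^(−0.0262t)) → 1 + 24.13514·e^(−0.0262t) = 1.84768
e^(−0.0262t) = 0.035122 → t = ln(28.47192)/0.0262 = 3.34892/0.0262

t ≈ 127.8 years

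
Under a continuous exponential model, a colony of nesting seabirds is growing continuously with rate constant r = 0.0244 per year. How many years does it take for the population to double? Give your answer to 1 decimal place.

doubling time ≈ 28.4 years

doubling time = ln(2) / |r| = 0.69315 / 0.0244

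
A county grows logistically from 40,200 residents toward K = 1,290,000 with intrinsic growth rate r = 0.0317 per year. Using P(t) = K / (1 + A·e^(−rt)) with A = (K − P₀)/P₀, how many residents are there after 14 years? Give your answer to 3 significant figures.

≈ 61,600 residents

A = (1290000 − 40200)/40200 = 31.08955
P(14) = 1290000 / (1 + 31.08955·e^(−0.0317·14)) = 1290000 / (1 + 31.08955·0.641594)
= 1290000 / 20.94686 ≈ 61584.4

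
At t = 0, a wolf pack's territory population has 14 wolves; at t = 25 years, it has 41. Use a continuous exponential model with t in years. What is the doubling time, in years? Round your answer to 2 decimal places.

doubling time ≈ 16.13 years

r = ln(41/14) / 25 = ln(2.92857) / 25 ≈ 0.042981 per year
doubling time = ln 2 / |r| = 0.69315 / 0.042981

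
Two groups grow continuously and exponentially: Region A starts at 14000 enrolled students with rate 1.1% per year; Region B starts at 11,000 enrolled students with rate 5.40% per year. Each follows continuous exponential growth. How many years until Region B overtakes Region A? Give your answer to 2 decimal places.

14000·e^(0.011t) = 11000·e^(0.054t)
14000/11000 = e^((0.054 − 0.011)t) → ln(1.27273) = 0.043·t
t = 0.24116 / 0.043

t ≈ 5.61 years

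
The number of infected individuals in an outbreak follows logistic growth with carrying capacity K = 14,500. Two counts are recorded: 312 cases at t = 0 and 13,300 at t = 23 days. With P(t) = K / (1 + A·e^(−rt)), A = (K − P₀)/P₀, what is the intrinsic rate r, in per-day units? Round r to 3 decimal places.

A = (14500 − 312)/312 = 45.47436
13300 = 14500/(1 + 45.47436·e^(−r·23)) → e^(−23r) = (1.09023 − 1)/45.47436 = 0.001984
r = −ln(0.001984)/23 = 6.22259/23

r ≈ 0.271 per day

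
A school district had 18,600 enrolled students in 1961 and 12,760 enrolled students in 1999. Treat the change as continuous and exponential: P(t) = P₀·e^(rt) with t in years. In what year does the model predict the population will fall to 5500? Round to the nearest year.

r = ln(12760/18600) / 38 = -0.37685/38 ≈ -0.009917 per year
t = ln(5500/18600) / r = -1.21841/-0.009917 ≈ 122.86 years after 1961

year 2084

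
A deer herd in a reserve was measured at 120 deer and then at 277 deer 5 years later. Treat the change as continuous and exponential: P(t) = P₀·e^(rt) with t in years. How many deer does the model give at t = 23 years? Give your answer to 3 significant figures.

≈ 5,630 deer

r = ln(277/120) / 5 ≈ 0.167305 per year
P(23) = 120 · e^(0.167305·23) = 120 · 46.90004 ≈ 5628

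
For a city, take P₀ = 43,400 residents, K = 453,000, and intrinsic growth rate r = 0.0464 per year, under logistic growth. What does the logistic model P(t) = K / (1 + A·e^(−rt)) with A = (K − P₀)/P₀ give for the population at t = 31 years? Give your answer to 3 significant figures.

≈ 140,000 residents

A = (453000 − 43400)/43400 = 9.43779
P(31) = 453000 / (1 + 9.43779·e^(−0.0464·31)) = 453000 / (1 + 9.43779·0.237307)
= 453000 / 3.23965 ≈ 139829.72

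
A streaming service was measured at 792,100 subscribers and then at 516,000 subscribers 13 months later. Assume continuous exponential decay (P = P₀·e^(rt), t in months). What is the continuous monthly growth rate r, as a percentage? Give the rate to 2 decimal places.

516000 = 792100 · e^(r·13)
e^(13r) = 516000/792100 = 0.65143
r = ln(0.65143) / 13 = -0.42858 / 13

r ≈ -3.30% per month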